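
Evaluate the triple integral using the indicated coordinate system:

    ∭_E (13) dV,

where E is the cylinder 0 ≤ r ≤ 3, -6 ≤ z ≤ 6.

In cylindrical coordinates, x = r cos(θ), y = r sin(θ), z = z, and dV = r dr dθ dz.

The integrand becomes 13, so

    ∭_E (13) dV = ∫_{0}^{2π} ∫_{0}^{3} ∫_{-6}^{6} (13) · r dz dr dθ.

Inner (z): 156r.
Middle (r from 0 to 3): 702.
Outer (θ): 1404π.

Therefore the triple integral equals 1404π.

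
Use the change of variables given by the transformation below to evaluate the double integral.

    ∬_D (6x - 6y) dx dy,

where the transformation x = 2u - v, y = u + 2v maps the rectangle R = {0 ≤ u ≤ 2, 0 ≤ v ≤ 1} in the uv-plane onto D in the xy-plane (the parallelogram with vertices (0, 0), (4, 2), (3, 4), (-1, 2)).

Compute the Jacobian determinant of (x, y) with respect to (u, v):

    ∂(x,y)/∂(u,v) = | 2  -1 | = (2)(2) - (-1)(1) = 5.
                   | 1  2 |

Its absolute value is |J| = 5 (the area scaling factor).

Substituting x = 2u - v, y = u + 2v into the integrand,

    6x - 6y → 6u - 18v,

so the integral becomes

    ∬_R (6u - 18v) · |J| du dv = ∫_0^2 ∫_0^1 (30u - 90v) dv du.

Inner (v): 30u - 45.
Outer (u): -30.

Therefore ∬_D (6x - 6y) dx dy = -30.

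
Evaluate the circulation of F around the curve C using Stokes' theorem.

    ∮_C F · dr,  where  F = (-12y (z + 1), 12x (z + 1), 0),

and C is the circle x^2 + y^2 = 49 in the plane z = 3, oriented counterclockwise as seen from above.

Let S be the flat disk x^2 + y^2 ≤ 49 in the plane z = 3, with upward unit normal n̂ = ẑ. By Stokes' theorem,

    ∮_C F · dr = ∬_S (∇ × F) · n̂ dS = ∬_D (curl F)_z dA,

where D is the disk x^2 + y^2 ≤ 49.

Compute the curl of F = (-12y (z + 1), 12x (z + 1), 0):
    (∇ × F)_x = ∂F_z/∂y - ∂F_y/∂z = -12x,
    (∇ × F)_y = ∂F_x/∂z - ∂F_z/∂x = -12y,
    (∇ × F)_z = ∂F_y/∂x - ∂F_x/∂y = 24z + 24.

On z = 3, (curl F)_z = 96.

Convert to polar (x = r cos θ, y = r sin θ, dA = r dr dθ); the integrand becomes 96, so

    ∬_D (curl F)_z dA = ∫_0^{2π} ∫_0^{7} (96) · r dr dθ.

Inner (r from 0 to 7): 2352.
Outer (θ from 0 to 2π): 4704π.

Therefore ∮_C F · dr = 4704π.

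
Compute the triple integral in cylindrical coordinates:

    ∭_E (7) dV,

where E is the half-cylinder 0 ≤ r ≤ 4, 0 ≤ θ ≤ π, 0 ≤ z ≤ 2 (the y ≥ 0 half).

In cylindrical coordinates, x = r cos(θ), y = r sin(θ), z = z, and dV = r dr dθ dz.

The integrand becomes 7, so

    ∭_E (7) dV = ∫_{0}^{π} ∫_{0}^{4} ∫_{0}^{2} (7) · r dz dr dθ.

Inner (z): 14r.
Middle (r from 0 to 4): 112.
Outer (θ): 112π.

Therefore the triple integral equals 112π.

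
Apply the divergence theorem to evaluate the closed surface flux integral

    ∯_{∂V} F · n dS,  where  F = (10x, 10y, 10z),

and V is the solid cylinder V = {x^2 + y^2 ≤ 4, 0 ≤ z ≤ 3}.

By the divergence theorem,

    ∯_{∂V} F · n dS = ∭_V (∇ · F) dV.

Compute the divergence:
    ∇ · F = ∂F_x/∂x + ∂F_y/∂y + ∂F_z/∂z = 10 + 10 + 10 = 30.

In cylindrical coordinates, x = r cos(θ), y = r sin(θ), z = z, dV = r dr dθ dz, with 0 ≤ r ≤ 2, 0 ≤ θ ≤ 2π, 0 ≤ z ≤ 3.

The integrand, after substitution and multiplying by the volume element, becomes (30) · r, so

    ∭_V (∇·F) dV = ∫_0^{2π} ∫_0^{2} ∫_0^{3} (30) · r dz dr dθ.

Inner (z from 0 to 3): 90r.
Middle (r from 0 to 2): 180.
Outer (θ from 0 to 2π): 360π.

Therefore ∯_{∂V} F · n dS = 360π.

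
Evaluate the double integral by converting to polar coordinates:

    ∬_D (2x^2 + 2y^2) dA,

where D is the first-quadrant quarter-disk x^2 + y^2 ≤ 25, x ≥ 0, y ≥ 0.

The region D is 0 ≤ r ≤ 5, 0 ≤ θ ≤ π/2 in polar coordinates, where x = r cos(θ), y = r sin(θ), and dA = r dr dθ.

Under the substitution, the integrand becomes 2r^2, so

    ∬_D (2x^2 + 2y^2) dA = ∫_{0}^{π/2} ∫_{0}^{5} (2r^2) · r dr dθ.

Inner integral (in r): ∫_{0}^{5} (2r^2) · r dr = 625/2.

Outer integral (in θ): ∫_{0}^{π/2} (625/2) dθ = 625π/4.

Therefore ∬_D (2x^2 + 2y^2) dA = 625π/4.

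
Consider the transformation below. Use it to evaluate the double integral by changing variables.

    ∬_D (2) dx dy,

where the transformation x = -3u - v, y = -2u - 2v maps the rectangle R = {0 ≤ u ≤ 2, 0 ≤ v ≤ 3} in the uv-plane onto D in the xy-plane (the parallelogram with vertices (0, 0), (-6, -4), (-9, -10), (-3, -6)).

Compute the Jacobian determinant of (x, y) with respect to (u, v):

    ∂(x,y)/∂(u,v) = | -3  -1 | = (-3)(-2) - (-1)(-2) = 4.
                   | -2  -2 |

Its absolute value is |J| = 4 (the area scaling factor).

Substituting x = -3u - v, y = -2u - 2v into the integrand,

    2 → 2,

so the integral becomes

    ∬_R (2) · |J| du dv = ∫_0^2 ∫_0^3 (8) dv du.

Inner (v): 24.
Outer (u): 48.

Therefore ∬_D (2) dx dy = 48.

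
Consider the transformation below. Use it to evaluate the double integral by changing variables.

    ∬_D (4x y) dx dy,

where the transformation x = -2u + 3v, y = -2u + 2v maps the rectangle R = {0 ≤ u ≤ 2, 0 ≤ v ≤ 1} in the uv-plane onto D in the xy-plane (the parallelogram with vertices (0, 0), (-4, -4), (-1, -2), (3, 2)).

Compute the Jacobian determinant of (x, y) with respect to (u, v):

    ∂(x,y)/∂(u,v) = | -2  3 | = (-2)(2) - (3)(-2) = 2.
                   | -2  2 |

Its absolute value is |J| = 2 (the area scaling factor).

Substituting x = -2u + 3v, y = -2u + 2v into the integrand,

    4x y → 16u^2 - 40u v + 24v^2,

so the integral becomes

    ∬_R (16u^2 - 40u v + 24v^2) · |J| du dv = ∫_0^2 ∫_0^1 (32u^2 - 80u v + 48v^2) dv du.

Inner (v): 32u^2 - 40u + 16.
Outer (u): 112/3.

Therefore ∬_D (4x y) dx dy = 112/3.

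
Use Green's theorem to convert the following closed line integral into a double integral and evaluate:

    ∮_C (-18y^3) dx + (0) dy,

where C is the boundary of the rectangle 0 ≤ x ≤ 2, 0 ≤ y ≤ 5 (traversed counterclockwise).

Green's theorem converts the closed line integral into a double integral over the enclosed region D:

    ∮_C P dx + Q dy = ∬_D (∂Q/∂x - ∂P/∂y) dA.

Here P = -18y^3, Q = 0, so

    ∂Q/∂x = 0,    ∂P/∂y = -54y^2,
    ∂Q/∂x - ∂P/∂y = 54y^2.

D is the region 0 ≤ x ≤ 2, 0 ≤ y ≤ 5. Evaluating the double integral:

    ∬_D (54y^2) dA = ∫_0^{2} ∫_0^{5} (54y^2) dy dx.

Inner (y from 0 to 5): 2250.
Outer (x from 0 to 2): 4500.

Therefore ∮_C P dx + Q dy = 4500.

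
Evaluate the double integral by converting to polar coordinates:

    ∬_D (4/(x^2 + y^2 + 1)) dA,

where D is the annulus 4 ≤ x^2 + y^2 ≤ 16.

The region D is 2 ≤ r ≤ 4, 0 ≤ θ ≤ 2π in polar coordinates, where x = r cos(θ), y = r sin(θ), and dA = r dr dθ.

Under the substitution, the integrand becomes 4/(r^2 + 1), so

    ∬_D (4/(x^2 + y^2 + 1)) dA = ∫_{0}^{2π} ∫_{2}^{4} (4/(r^2 + 1)) · r dr dθ.

Inner integral (in r): ∫_{2}^{4} (4/(r^2 + 1)) · r dr = log(289/25).

Outer integral (in θ): ∫_{0}^{2π} (log(289/25)) dθ = log((289/25)^(2π)).

Therefore ∬_D (4/(x^2 + y^2 + 1)) dA = log((289/25)^(2π)).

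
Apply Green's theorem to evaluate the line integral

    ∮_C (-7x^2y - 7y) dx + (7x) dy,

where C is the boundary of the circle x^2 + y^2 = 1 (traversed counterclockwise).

Green's theorem converts the closed line integral into a double integral over the enclosed region D:

    ∮_C P dx + Q dy = ∬_D (∂Q/∂x - ∂P/∂y) dA.

Here P = -7x^2y - 7y, Q = 7x, so

    ∂Q/∂x = 7,    ∂P/∂y = -7x^2 - 7,
    ∂Q/∂x - ∂P/∂y = 7x^2 + 14.

D is the region x^2 + y^2 ≤ 1. Evaluating the double integral:

In polar coordinates (x = r cos θ, y = r sin θ, dA = r dr dθ) the integrand becomes 7r^2cos(θ)^2 + 14, so

    ∬_D (7x^2 + 14) dA = ∫_0^{2π} ∫_0^{1} (7r^2cos(θ)^2 + 14) · r dr dθ.

Inner (r from 0 to 1): 7cos(θ)^2/4 + 7.
Outer (θ from 0 to 2π): 63π/4.

Therefore ∮_C P dx + Q dy = 63π/4.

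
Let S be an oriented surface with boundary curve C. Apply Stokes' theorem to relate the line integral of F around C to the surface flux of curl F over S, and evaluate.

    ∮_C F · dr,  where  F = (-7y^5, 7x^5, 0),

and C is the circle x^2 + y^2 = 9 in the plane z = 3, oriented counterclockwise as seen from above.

Let S be the flat disk x^2 + y^2 ≤ 9 in the plane z = 3, with upward unit normal n̂ = ẑ. By Stokes' theorem,

    ∮_C F · dr = ∬_S (∇ × F) · n̂ dS = ∬_D (curl F)_z dA,

where D is the disk x^2 + y^2 ≤ 9.

Compute the curl of F = (-7y^5, 7x^5, 0):
    (∇ × F)_x = ∂F_z/∂y - ∂F_y/∂z = 0,
    (∇ × F)_y = ∂F_x/∂z - ∂F_z/∂x = 0,
    (∇ × F)_z = ∂F_y/∂x - ∂F_x/∂y = 35x^4 + 35y^4.

On z = 3, (curl F)_z = 35x^4 + 35y^4.

Convert to polar (x = r cos θ, y = r sin θ, dA = r dr dθ); the integrand becomes 35r^4(sin(θ)^4 + cos(θ)^4), so

    ∬_D (curl F)_z dA = ∫_0^{2π} ∫_0^{3} (35r^4(sin(θ)^4 + cos(θ)^4)) · r dr dθ.

Inner (r from 0 to 3): 8505sin(θ)^4/2 + 8505cos(θ)^4/2.
Outer (θ from 0 to 2π): 25515π/4.

Therefore ∮_C F · dr = 25515π/4.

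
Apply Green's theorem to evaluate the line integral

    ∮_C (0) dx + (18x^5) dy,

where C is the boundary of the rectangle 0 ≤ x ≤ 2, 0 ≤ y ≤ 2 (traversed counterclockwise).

Green's theorem converts the closed line integral into a double integral over the enclosed region D:

    ∮_C P dx + Q dy = ∬_D (∂Q/∂x - ∂P/∂y) dA.

Here P = 0, Q = 18x^5, so

    ∂Q/∂x = 90x^4,    ∂P/∂y = 0,
    ∂Q/∂x - ∂P/∂y = 90x^4.

D is the region 0 ≤ x ≤ 2, 0 ≤ y ≤ 2. Evaluating the double integral:

    ∬_D (90x^4) dA = ∫_0^{2} ∫_0^{2} (90x^4) dy dx.

Inner (y from 0 to 2): 180x^4.
Outer (x from 0 to 2): 1152.

Therefore ∮_C P dx + Q dy = 1152.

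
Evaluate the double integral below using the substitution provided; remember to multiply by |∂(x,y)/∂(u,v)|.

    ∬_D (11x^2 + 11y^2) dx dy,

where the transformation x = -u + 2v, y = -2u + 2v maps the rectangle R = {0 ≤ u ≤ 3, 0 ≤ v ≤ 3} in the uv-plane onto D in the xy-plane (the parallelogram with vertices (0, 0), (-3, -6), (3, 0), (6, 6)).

Compute the Jacobian determinant of (x, y) with respect to (u, v):

    ∂(x,y)/∂(u,v) = | -1  2 | = (-1)(2) - (2)(-2) = 2.
                   | -2  2 |

Its absolute value is |J| = 2 (the area scaling factor).

Substituting x = -u + 2v, y = -2u + 2v into the integrand,

    11x^2 + 11y^2 → 55u^2 - 132u v + 88v^2,

so the integral becomes

    ∬_R (55u^2 - 132u v + 88v^2) · |J| du dv = ∫_0^3 ∫_0^3 (110u^2 - 264u v + 176v^2) dv du.

Inner (v): 330u^2 - 1188u + 1584.
Outer (u): 2376.

Therefore ∬_D (11x^2 + 11y^2) dx dy = 2376.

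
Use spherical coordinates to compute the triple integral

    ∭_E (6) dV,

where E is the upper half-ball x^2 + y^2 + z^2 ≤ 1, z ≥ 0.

In spherical coordinates, x = ρ sin(φ) cos(θ), y = ρ sin(φ) sin(θ), z = ρ cos(φ), and dV = ρ^2 sin(φ) dρ dφ dθ.

The integrand becomes 6, so

    ∭_E (6) dV = ∫_{0}^{2π} ∫_{0}^{π/2} ∫_{0}^{1} (6) · ρ^2 sin(φ) dρ dφ dθ.

Inner (ρ): 2sin(φ).
Middle (φ): 2.
Outer (θ): 4π.

Therefore the triple integral equals 4π.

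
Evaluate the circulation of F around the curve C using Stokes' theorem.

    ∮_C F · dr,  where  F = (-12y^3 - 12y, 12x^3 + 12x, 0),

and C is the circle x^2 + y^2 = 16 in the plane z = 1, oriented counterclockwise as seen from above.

Let S be the flat disk x^2 + y^2 ≤ 16 in the plane z = 1, with upward unit normal n̂ = ẑ. By Stokes' theorem,

    ∮_C F · dr = ∬_S (∇ × F) · n̂ dS = ∬_D (curl F)_z dA,

where D is the disk x^2 + y^2 ≤ 16.

Compute the curl of F = (-12y^3 - 12y, 12x^3 + 12x, 0):
    (∇ × F)_x = ∂F_z/∂y - ∂F_y/∂z = 0,
    (∇ × F)_y = ∂F_x/∂z - ∂F_z/∂x = 0,
    (∇ × F)_z = ∂F_y/∂x - ∂F_x/∂y = 36x^2 + 36y^2 + 24.

On z = 1, (curl F)_z = 36x^2 + 36y^2 + 24.

Convert to polar (x = r cos θ, y = r sin θ, dA = r dr dθ); the integrand becomes 36r^2 + 24, so

    ∬_D (curl F)_z dA = ∫_0^{2π} ∫_0^{4} (36r^2 + 24) · r dr dθ.

Inner (r from 0 to 4): 2496.
Outer (θ from 0 to 2π): 4992π.

Therefore ∮_C F · dr = 4992π.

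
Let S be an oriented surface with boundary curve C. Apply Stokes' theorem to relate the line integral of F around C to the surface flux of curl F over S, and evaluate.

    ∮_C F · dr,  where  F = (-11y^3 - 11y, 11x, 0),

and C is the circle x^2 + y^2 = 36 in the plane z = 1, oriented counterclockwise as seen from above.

Let S be the flat disk x^2 + y^2 ≤ 36 in the plane z = 1, with upward unit normal n̂ = ẑ. By Stokes' theorem,

    ∮_C F · dr = ∬_S (∇ × F) · n̂ dS = ∬_D (curl F)_z dA,

where D is the disk x^2 + y^2 ≤ 36.

Compute the curl of F = (-11y^3 - 11y, 11x, 0):
    (∇ × F)_x = ∂F_z/∂y - ∂F_y/∂z = 0,
    (∇ × F)_y = ∂F_x/∂z - ∂F_z/∂x = 0,
    (∇ × F)_z = ∂F_y/∂x - ∂F_x/∂y = 33y^2 + 22.

On z = 1, (curl F)_z = 33y^2 + 22.

Convert to polar (x = r cos θ, y = r sin θ, dA = r dr dθ); the integrand becomes 33r^2sin(θ)^2 + 22, so

    ∬_D (curl F)_z dA = ∫_0^{2π} ∫_0^{6} (33r^2sin(θ)^2 + 22) · r dr dθ.

Inner (r from 0 to 6): 10692sin(θ)^2 + 396.
Outer (θ from 0 to 2π): 11484π.

Therefore ∮_C F · dr = 11484π.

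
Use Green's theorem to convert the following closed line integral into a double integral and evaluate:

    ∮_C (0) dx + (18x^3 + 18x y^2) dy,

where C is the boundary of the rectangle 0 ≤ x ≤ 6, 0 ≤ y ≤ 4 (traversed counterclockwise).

Green's theorem converts the closed line integral into a double integral over the enclosed region D:

    ∮_C P dx + Q dy = ∬_D (∂Q/∂x - ∂P/∂y) dA.

Here P = 0, Q = 18x^3 + 18x y^2, so

    ∂Q/∂x = 54x^2 + 18y^2,    ∂P/∂y = 0,
    ∂Q/∂x - ∂P/∂y = 54x^2 + 18y^2.

D is the region 0 ≤ x ≤ 6, 0 ≤ y ≤ 4. Evaluating the double integral:

    ∬_D (54x^2 + 18y^2) dA = ∫_0^{6} ∫_0^{4} (54x^2 + 18y^2) dy dx.

Inner (y from 0 to 4): 216x^2 + 384.
Outer (x from 0 to 6): 17856.

Therefore ∮_C P dx + Q dy = 17856.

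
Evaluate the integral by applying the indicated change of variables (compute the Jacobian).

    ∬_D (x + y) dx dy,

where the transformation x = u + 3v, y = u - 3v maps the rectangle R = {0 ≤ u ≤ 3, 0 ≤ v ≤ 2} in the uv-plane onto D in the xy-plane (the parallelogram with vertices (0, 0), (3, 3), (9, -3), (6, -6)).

Compute the Jacobian determinant of (x, y) with respect to (u, v):

    ∂(x,y)/∂(u,v) = | 1  3 | = (1)(-3) - (3)(1) = -6.
                   | 1  -3 |

Its absolute value is |J| = 6 (the area scaling factor).

Substituting x = u + 3v, y = u - 3v into the integrand,

    x + y → 2u,

so the integral becomes

    ∬_R (2u) · |J| du dv = ∫_0^3 ∫_0^2 (12u) dv du.

Inner (v): 24u.
Outer (u): 108.

Therefore ∬_D (x + y) dx dy = 108.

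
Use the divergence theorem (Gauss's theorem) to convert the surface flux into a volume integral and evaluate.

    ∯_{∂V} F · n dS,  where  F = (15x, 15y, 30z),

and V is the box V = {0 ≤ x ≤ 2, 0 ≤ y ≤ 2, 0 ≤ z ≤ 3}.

By the divergence theorem,

    ∯_{∂V} F · n dS = ∭_V (∇ · F) dV.

Compute the divergence:
    ∇ · F = ∂F_x/∂x + ∂F_y/∂y + ∂F_z/∂z = 15 + 15 + 30 = 60.

V is a rectangular box, so dV = dx dy dz with 0 ≤ x ≤ 2, 0 ≤ y ≤ 2, 0 ≤ z ≤ 3.

Integrate (60) over V as an iterated integral:

    ∭_V (∇·F) dV = ∫_0^{2} ∫_0^{2} ∫_0^{3} (60) dz dy dx.

Inner (z from 0 to 3): 180.
Middle (y from 0 to 2): 360.
Outer (x from 0 to 2): 720.

Therefore ∯_{∂V} F · n dS = 720.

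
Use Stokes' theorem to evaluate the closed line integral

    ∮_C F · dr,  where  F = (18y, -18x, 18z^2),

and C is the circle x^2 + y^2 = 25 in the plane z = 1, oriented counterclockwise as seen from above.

Let S be the flat disk x^2 + y^2 ≤ 25 in the plane z = 1, with upward unit normal n̂ = ẑ. By Stokes' theorem,

    ∮_C F · dr = ∬_S (∇ × F) · n̂ dS = ∬_D (curl F)_z dA,

where D is the disk x^2 + y^2 ≤ 25.

Compute the curl of F = (18y, -18x, 18z^2):
    (∇ × F)_x = ∂F_z/∂y - ∂F_y/∂z = 0,
    (∇ × F)_y = ∂F_x/∂z - ∂F_z/∂x = 0,
    (∇ × F)_z = ∂F_y/∂x - ∂F_x/∂y = -36.

On z = 1, (curl F)_z = -36.

Convert to polar (x = r cos θ, y = r sin θ, dA = r dr dθ); the integrand becomes -36, so

    ∬_D (curl F)_z dA = ∫_0^{2π} ∫_0^{5} (-36) · r dr dθ.

Inner (r from 0 to 5): -450.
Outer (θ from 0 to 2π): -900π.

Therefore ∮_C F · dr = -900π.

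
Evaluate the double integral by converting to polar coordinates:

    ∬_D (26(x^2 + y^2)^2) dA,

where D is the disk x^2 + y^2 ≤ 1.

The region D is 0 ≤ r ≤ 1, 0 ≤ θ ≤ 2π in polar coordinates, where x = r cos(θ), y = r sin(θ), and dA = r dr dθ.

Under the substitution, the integrand becomes 26r^4, so

    ∬_D (26(x^2 + y^2)^2) dA = ∫_{0}^{2π} ∫_{0}^{1} (26r^4) · r dr dθ.

Inner integral (in r): ∫_{0}^{1} (26r^4) · r dr = 13/3.

Outer integral (in θ): ∫_{0}^{2π} (13/3) dθ = 26π/3.

Therefore ∬_D (26(x^2 + y^2)^2) dA = 26π/3.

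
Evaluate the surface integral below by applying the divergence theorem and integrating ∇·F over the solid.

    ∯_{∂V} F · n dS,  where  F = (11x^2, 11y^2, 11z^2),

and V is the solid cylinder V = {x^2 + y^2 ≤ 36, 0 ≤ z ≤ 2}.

By the divergence theorem,

    ∯_{∂V} F · n dS = ∭_V (∇ · F) dV.

Compute the divergence:
    ∇ · F = ∂F_x/∂x + ∂F_y/∂y + ∂F_z/∂z = 22x + 22y + 22z.

In cylindrical coordinates, x = r cos(θ), y = r sin(θ), z = z, dV = r dr dθ dz, with 0 ≤ r ≤ 6, 0 ≤ θ ≤ 2π, 0 ≤ z ≤ 2.

The integrand, after substitution and multiplying by the volume element, becomes (22sqrt(2)r sin(θ + π/4) + 22z) · r, so

    ∭_V (∇·F) dV = ∫_0^{2π} ∫_0^{6} ∫_0^{2} (22sqrt(2)r sin(θ + π/4) + 22z) · r dz dr dθ.

Inner (z from 0 to 2): 44r (sqrt(2)r sin(θ + π/4) + 1).
Middle (r from 0 to 6): 3168sqrt(2)sin(θ + π/4) + 792.
Outer (θ from 0 to 2π): 1584π.

Therefore ∯_{∂V} F · n dS = 1584π.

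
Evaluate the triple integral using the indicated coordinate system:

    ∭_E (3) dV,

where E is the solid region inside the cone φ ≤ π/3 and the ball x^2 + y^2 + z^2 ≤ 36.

In spherical coordinates, x = ρ sin(φ) cos(θ), y = ρ sin(φ) sin(θ), z = ρ cos(φ), and dV = ρ^2 sin(φ) dρ dφ dθ.

The integrand becomes 3, so

    ∭_E (3) dV = ∫_{0}^{2π} ∫_{0}^{π/3} ∫_{0}^{6} (3) · ρ^2 sin(φ) dρ dφ dθ.

Inner (ρ): 216sin(φ).
Middle (φ): 108.
Outer (θ): 216π.

Therefore the triple integral equals 216π.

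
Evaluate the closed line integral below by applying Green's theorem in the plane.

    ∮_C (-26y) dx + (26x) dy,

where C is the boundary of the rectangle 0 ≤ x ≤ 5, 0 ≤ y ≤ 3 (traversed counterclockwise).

Green's theorem converts the closed line integral into a double integral over the enclosed region D:

    ∮_C P dx + Q dy = ∬_D (∂Q/∂x - ∂P/∂y) dA.

Here P = -26y, Q = 26x, so

    ∂Q/∂x = 26,    ∂P/∂y = -26,
    ∂Q/∂x - ∂P/∂y = 52.

D is the region 0 ≤ x ≤ 5, 0 ≤ y ≤ 3. Evaluating the double integral:

    ∬_D (52) dA = ∫_0^{5} ∫_0^{3} (52) dy dx.

Inner (y from 0 to 3): 156.
Outer (x from 0 to 5): 780.

Therefore ∮_C P dx + Q dy = 780.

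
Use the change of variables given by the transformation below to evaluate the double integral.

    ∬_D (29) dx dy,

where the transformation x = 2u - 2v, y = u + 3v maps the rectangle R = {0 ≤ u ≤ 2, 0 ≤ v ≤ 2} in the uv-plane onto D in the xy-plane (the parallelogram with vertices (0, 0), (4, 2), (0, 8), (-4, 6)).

Compute the Jacobian determinant of (x, y) with respect to (u, v):

    ∂(x,y)/∂(u,v) = | 2  -2 | = (2)(3) - (-2)(1) = 8.
                   | 1  3 |

Its absolute value is |J| = 8 (the area scaling factor).

Substituting x = 2u - 2v, y = u + 3v into the integrand,

    29 → 29,

so the integral becomes

    ∬_R (29) · |J| du dv = ∫_0^2 ∫_0^2 (232) dv du.

Inner (v): 464.
Outer (u): 928.

Therefore ∬_D (29) dx dy = 928.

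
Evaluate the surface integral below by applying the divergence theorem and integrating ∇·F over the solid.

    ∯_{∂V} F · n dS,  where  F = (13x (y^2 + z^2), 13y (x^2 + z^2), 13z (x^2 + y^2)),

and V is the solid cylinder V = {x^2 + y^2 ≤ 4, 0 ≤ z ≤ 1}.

By the divergence theorem,

    ∯_{∂V} F · n dS = ∭_V (∇ · F) dV.

Compute the divergence:
    ∇ · F = ∂F_x/∂x + ∂F_y/∂y + ∂F_z/∂z = 13y^2 + 13z^2 + 13x^2 + 13z^2 + 13x^2 + 13y^2 = 26x^2 + 26y^2 + 26z^2.

In cylindrical coordinates, x = r cos(θ), y = r sin(θ), z = z, dV = r dr dθ dz, with 0 ≤ r ≤ 2, 0 ≤ θ ≤ 2π, 0 ≤ z ≤ 1.

The integrand, after substitution and multiplying by the volume element, becomes (26r^2 + 26z^2) · r, so

    ∭_V (∇·F) dV = ∫_0^{2π} ∫_0^{2} ∫_0^{1} (26r^2 + 26z^2) · r dz dr dθ.

Inner (z from 0 to 1): 26r (r^2 + 1/3).
Middle (r from 0 to 2): 364/3.
Outer (θ from 0 to 2π): 728π/3.

Therefore ∯_{∂V} F · n dS = 728π/3.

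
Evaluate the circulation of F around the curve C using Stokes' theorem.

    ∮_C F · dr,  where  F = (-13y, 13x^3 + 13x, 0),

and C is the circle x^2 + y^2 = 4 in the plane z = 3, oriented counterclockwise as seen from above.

Let S be the flat disk x^2 + y^2 ≤ 4 in the plane z = 3, with upward unit normal n̂ = ẑ. By Stokes' theorem,

    ∮_C F · dr = ∬_S (∇ × F) · n̂ dS = ∬_D (curl F)_z dA,

where D is the disk x^2 + y^2 ≤ 4.

Compute the curl of F = (-13y, 13x^3 + 13x, 0):
    (∇ × F)_x = ∂F_z/∂y - ∂F_y/∂z = 0,
    (∇ × F)_y = ∂F_x/∂z - ∂F_z/∂x = 0,
    (∇ × F)_z = ∂F_y/∂x - ∂F_x/∂y = 39x^2 + 26.

On z = 3, (curl F)_z = 39x^2 + 26.

Convert to polar (x = r cos θ, y = r sin θ, dA = r dr dθ); the integrand becomes 39r^2cos(θ)^2 + 26, so

    ∬_D (curl F)_z dA = ∫_0^{2π} ∫_0^{2} (39r^2cos(θ)^2 + 26) · r dr dθ.

Inner (r from 0 to 2): 156cos(θ)^2 + 52.
Outer (θ from 0 to 2π): 260π.

Therefore ∮_C F · dr = 260π.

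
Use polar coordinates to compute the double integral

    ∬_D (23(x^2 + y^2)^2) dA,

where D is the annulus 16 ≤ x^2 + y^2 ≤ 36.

The region D is 4 ≤ r ≤ 6, 0 ≤ θ ≤ 2π in polar coordinates, where x = r cos(θ), y = r sin(θ), and dA = r dr dθ.

Under the substitution, the integrand becomes 23r^4, so

    ∬_D (23(x^2 + y^2)^2) dA = ∫_{0}^{2π} ∫_{4}^{6} (23r^4) · r dr dθ.

Inner integral (in r): ∫_{4}^{6} (23r^4) · r dr = 489440/3.

Outer integral (in θ): ∫_{0}^{2π} (489440/3) dθ = 978880π/3.

Therefore ∬_D (23(x^2 + y^2)^2) dA = 978880π/3.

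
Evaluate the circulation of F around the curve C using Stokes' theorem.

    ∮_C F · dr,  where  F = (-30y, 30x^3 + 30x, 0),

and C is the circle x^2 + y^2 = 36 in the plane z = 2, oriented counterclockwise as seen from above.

Let S be the flat disk x^2 + y^2 ≤ 36 in the plane z = 2, with upward unit normal n̂ = ẑ. By Stokes' theorem,

    ∮_C F · dr = ∬_S (∇ × F) · n̂ dS = ∬_D (curl F)_z dA,

where D is the disk x^2 + y^2 ≤ 36.

Compute the curl of F = (-30y, 30x^3 + 30x, 0):
    (∇ × F)_x = ∂F_z/∂y - ∂F_y/∂z = 0,
    (∇ × F)_y = ∂F_x/∂z - ∂F_z/∂x = 0,
    (∇ × F)_z = ∂F_y/∂x - ∂F_x/∂y = 90x^2 + 60.

On z = 2, (curl F)_z = 90x^2 + 60.

Convert to polar (x = r cos θ, y = r sin θ, dA = r dr dθ); the integrand becomes 90r^2cos(θ)^2 + 60, so

    ∬_D (curl F)_z dA = ∫_0^{2π} ∫_0^{6} (90r^2cos(θ)^2 + 60) · r dr dθ.

Inner (r from 0 to 6): 29160cos(θ)^2 + 1080.
Outer (θ from 0 to 2π): 31320π.

Therefore ∮_C F · dr = 31320π.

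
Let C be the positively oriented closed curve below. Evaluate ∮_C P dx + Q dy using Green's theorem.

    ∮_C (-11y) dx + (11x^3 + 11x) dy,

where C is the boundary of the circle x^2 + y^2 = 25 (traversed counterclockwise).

Green's theorem converts the closed line integral into a double integral over the enclosed region D:

    ∮_C P dx + Q dy = ∬_D (∂Q/∂x - ∂P/∂y) dA.

Here P = -11y, Q = 11x^3 + 11x, so

    ∂Q/∂x = 33x^2 + 11,    ∂P/∂y = -11,
    ∂Q/∂x - ∂P/∂y = 33x^2 + 22.

D is the region x^2 + y^2 ≤ 25. Evaluating the double integral:

In polar coordinates (x = r cos θ, y = r sin θ, dA = r dr dθ) the integrand becomes 33r^2cos(θ)^2 + 22, so

    ∬_D (33x^2 + 22) dA = ∫_0^{2π} ∫_0^{5} (33r^2cos(θ)^2 + 22) · r dr dθ.

Inner (r from 0 to 5): 20625cos(θ)^2/4 + 275.
Outer (θ from 0 to 2π): 22825π/4.

Therefore ∮_C P dx + Q dy = 22825π/4.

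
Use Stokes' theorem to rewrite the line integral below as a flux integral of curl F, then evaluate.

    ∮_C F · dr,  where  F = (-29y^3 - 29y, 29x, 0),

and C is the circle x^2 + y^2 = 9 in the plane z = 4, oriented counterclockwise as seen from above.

Let S be the flat disk x^2 + y^2 ≤ 9 in the plane z = 4, with upward unit normal n̂ = ẑ. By Stokes' theorem,

    ∮_C F · dr = ∬_S (∇ × F) · n̂ dS = ∬_D (curl F)_z dA,

where D is the disk x^2 + y^2 ≤ 9.

Compute the curl of F = (-29y^3 - 29y, 29x, 0):
    (∇ × F)_x = ∂F_z/∂y - ∂F_y/∂z = 0,
    (∇ × F)_y = ∂F_x/∂z - ∂F_z/∂x = 0,
    (∇ × F)_z = ∂F_y/∂x - ∂F_x/∂y = 87y^2 + 58.

On z = 4, (curl F)_z = 87y^2 + 58.

Convert to polar (x = r cos θ, y = r sin θ, dA = r dr dθ); the integrand becomes 87r^2sin(θ)^2 + 58, so

    ∬_D (curl F)_z dA = ∫_0^{2π} ∫_0^{3} (87r^2sin(θ)^2 + 58) · r dr dθ.

Inner (r from 0 to 3): 7047sin(θ)^2/4 + 261.
Outer (θ from 0 to 2π): 9135π/4.

Therefore ∮_C F · dr = 9135π/4.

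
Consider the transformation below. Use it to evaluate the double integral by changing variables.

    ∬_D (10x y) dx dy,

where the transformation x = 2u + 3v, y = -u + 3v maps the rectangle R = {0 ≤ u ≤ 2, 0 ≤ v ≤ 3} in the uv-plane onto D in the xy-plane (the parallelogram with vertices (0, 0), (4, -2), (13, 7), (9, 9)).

Compute the Jacobian determinant of (x, y) with respect to (u, v):

    ∂(x,y)/∂(u,v) = | 2  3 | = (2)(3) - (3)(-1) = 9.
                   | -1  3 |

Its absolute value is |J| = 9 (the area scaling factor).

Substituting x = 2u + 3v, y = -u + 3v into the integrand,

    10x y → -20u^2 + 30u v + 90v^2,

so the integral becomes

    ∬_R (-20u^2 + 30u v + 90v^2) · |J| du dv = ∫_0^2 ∫_0^3 (-180u^2 + 270u v + 810v^2) dv du.

Inner (v): -540u^2 + 1215u + 7290.
Outer (u): 15570.

Therefore ∬_D (10x y) dx dy = 15570.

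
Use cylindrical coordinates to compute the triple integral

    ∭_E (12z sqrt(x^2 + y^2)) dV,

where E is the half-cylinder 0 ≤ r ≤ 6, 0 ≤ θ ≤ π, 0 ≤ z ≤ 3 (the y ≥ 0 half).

In cylindrical coordinates, x = r cos(θ), y = r sin(θ), z = z, and dV = r dr dθ dz.

The integrand becomes 12r z, so

    ∭_E (12z sqrt(x^2 + y^2)) dV = ∫_{0}^{π} ∫_{0}^{6} ∫_{0}^{3} (12r z) · r dz dr dθ.

Inner (z): 54r^2.
Middle (r from 0 to 6): 3888.
Outer (θ): 3888π.

Therefore the triple integral equals 3888π.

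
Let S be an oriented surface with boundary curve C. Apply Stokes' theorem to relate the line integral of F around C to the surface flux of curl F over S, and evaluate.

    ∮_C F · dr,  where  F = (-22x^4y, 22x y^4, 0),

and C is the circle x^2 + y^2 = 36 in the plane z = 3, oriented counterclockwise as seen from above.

Let S be the flat disk x^2 + y^2 ≤ 36 in the plane z = 3, with upward unit normal n̂ = ẑ. By Stokes' theorem,

    ∮_C F · dr = ∬_S (∇ × F) · n̂ dS = ∬_D (curl F)_z dA,

where D is the disk x^2 + y^2 ≤ 36.

Compute the curl of F = (-22x^4y, 22x y^4, 0):
    (∇ × F)_x = ∂F_z/∂y - ∂F_y/∂z = 0,
    (∇ × F)_y = ∂F_x/∂z - ∂F_z/∂x = 0,
    (∇ × F)_z = ∂F_y/∂x - ∂F_x/∂y = 22x^4 + 22y^4.

On z = 3, (curl F)_z = 22x^4 + 22y^4.

Convert to polar (x = r cos θ, y = r sin θ, dA = r dr dθ); the integrand becomes 22r^4(sin(θ)^4 + cos(θ)^4), so

    ∬_D (curl F)_z dA = ∫_0^{2π} ∫_0^{6} (22r^4(sin(θ)^4 + cos(θ)^4)) · r dr dθ.

Inner (r from 0 to 6): 171072sin(θ)^4 + 171072cos(θ)^4.
Outer (θ from 0 to 2π): 256608π.

Therefore ∮_C F · dr = 256608π.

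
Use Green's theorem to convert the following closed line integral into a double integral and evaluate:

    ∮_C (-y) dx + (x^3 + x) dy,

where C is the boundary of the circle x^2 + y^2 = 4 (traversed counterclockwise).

Green's theorem converts the closed line integral into a double integral over the enclosed region D:

    ∮_C P dx + Q dy = ∬_D (∂Q/∂x - ∂P/∂y) dA.

Here P = -y, Q = x^3 + x, so

    ∂Q/∂x = 3x^2 + 1,    ∂P/∂y = -1,
    ∂Q/∂x - ∂P/∂y = 3x^2 + 2.

D is the region x^2 + y^2 ≤ 4. Evaluating the double integral:

In polar coordinates (x = r cos θ, y = r sin θ, dA = r dr dθ) the integrand becomes 3r^2cos(θ)^2 + 2, so

    ∬_D (3x^2 + 2) dA = ∫_0^{2π} ∫_0^{2} (3r^2cos(θ)^2 + 2) · r dr dθ.

Inner (r from 0 to 2): 12cos(θ)^2 + 4.
Outer (θ from 0 to 2π): 20π.

Therefore ∮_C P dx + Q dy = 20π.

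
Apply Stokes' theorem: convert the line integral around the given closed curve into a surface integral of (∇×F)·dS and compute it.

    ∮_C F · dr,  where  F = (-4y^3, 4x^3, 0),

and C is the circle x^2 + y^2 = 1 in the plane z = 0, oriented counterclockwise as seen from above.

Let S be the flat disk x^2 + y^2 ≤ 1 in the plane z = 0, with upward unit normal n̂ = ẑ. By Stokes' theorem,

    ∮_C F · dr = ∬_S (∇ × F) · n̂ dS = ∬_D (curl F)_z dA,

where D is the disk x^2 + y^2 ≤ 1.

Compute the curl of F = (-4y^3, 4x^3, 0):
    (∇ × F)_x = ∂F_z/∂y - ∂F_y/∂z = 0,
    (∇ × F)_y = ∂F_x/∂z - ∂F_z/∂x = 0,
    (∇ × F)_z = ∂F_y/∂x - ∂F_x/∂y = 12x^2 + 12y^2.

On z = 0, (curl F)_z = 12x^2 + 12y^2.

Convert to polar (x = r cos θ, y = r sin θ, dA = r dr dθ); the integrand becomes 12r^2, so

    ∬_D (curl F)_z dA = ∫_0^{2π} ∫_0^{1} (12r^2) · r dr dθ.

Inner (r from 0 to 1): 3.
Outer (θ from 0 to 2π): 6π.

Therefore ∮_C F · dr = 6π.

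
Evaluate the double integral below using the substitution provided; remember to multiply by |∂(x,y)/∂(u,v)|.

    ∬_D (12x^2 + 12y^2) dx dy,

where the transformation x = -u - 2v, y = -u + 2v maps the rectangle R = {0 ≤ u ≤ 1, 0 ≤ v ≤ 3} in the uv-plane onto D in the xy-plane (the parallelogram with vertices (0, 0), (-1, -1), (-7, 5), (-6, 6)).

Compute the Jacobian determinant of (x, y) with respect to (u, v):

    ∂(x,y)/∂(u,v) = | -1  -2 | = (-1)(2) - (-2)(-1) = -4.
                   | -1  2 |

Its absolute value is |J| = 4 (the area scaling factor).

Substituting x = -u - 2v, y = -u + 2v into the integrand,

    12x^2 + 12y^2 → 24u^2 + 96v^2,

so the integral becomes

    ∬_R (24u^2 + 96v^2) · |J| du dv = ∫_0^1 ∫_0^3 (96u^2 + 384v^2) dv du.

Inner (v): 288u^2 + 3456.
Outer (u): 3552.

Therefore ∬_D (12x^2 + 12y^2) dx dy = 3552.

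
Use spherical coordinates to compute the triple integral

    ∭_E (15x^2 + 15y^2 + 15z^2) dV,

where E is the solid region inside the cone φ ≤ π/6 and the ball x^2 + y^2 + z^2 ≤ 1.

In spherical coordinates, x = ρ sin(φ) cos(θ), y = ρ sin(φ) sin(θ), z = ρ cos(φ), and dV = ρ^2 sin(φ) dρ dφ dθ.

The integrand becomes 15ρ^2, so

    ∭_E (15x^2 + 15y^2 + 15z^2) dV = ∫_{0}^{2π} ∫_{0}^{π/6} ∫_{0}^{1} (15ρ^2) · ρ^2 sin(φ) dρ dφ dθ.

Inner (ρ): 3sin(φ).
Middle (φ): 3 - 3sqrt(3)/2.
Outer (θ): 3π (2 - sqrt(3)).

Therefore the triple integral equals 3π (2 - sqrt(3)).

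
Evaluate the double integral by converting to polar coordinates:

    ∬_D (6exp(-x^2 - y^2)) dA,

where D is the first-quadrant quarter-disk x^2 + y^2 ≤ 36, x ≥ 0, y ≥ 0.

The region D is 0 ≤ r ≤ 6, 0 ≤ θ ≤ π/2 in polar coordinates, where x = r cos(θ), y = r sin(θ), and dA = r dr dθ.

Under the substitution, the integrand becomes 6exp(-r^2), so

    ∬_D (6exp(-x^2 - y^2)) dA = ∫_{0}^{π/2} ∫_{0}^{6} (6exp(-r^2)) · r dr dθ.

Inner integral (in r): ∫_{0}^{6} (6exp(-r^2)) · r dr = 3 - 3exp(-36).

Outer integral (in θ): ∫_{0}^{π/2} (3 - 3exp(-36)) dθ = -3π (1 - exp(36))exp(-36)/2.

Therefore ∬_D (6exp(-x^2 - y^2)) dA = -3π (1 - exp(36))exp(-36)/2.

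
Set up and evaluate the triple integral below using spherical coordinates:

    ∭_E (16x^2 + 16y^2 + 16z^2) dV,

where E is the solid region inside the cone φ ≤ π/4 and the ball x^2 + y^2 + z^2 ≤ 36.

In spherical coordinates, x = ρ sin(φ) cos(θ), y = ρ sin(φ) sin(θ), z = ρ cos(φ), and dV = ρ^2 sin(φ) dρ dφ dθ.

The integrand becomes 16ρ^2, so

    ∭_E (16x^2 + 16y^2 + 16z^2) dV = ∫_{0}^{2π} ∫_{0}^{π/4} ∫_{0}^{6} (16ρ^2) · ρ^2 sin(φ) dρ dφ dθ.

Inner (ρ): 124416sin(φ)/5.
Middle (φ): 124416/5 - 62208sqrt(2)/5.
Outer (θ): 124416π (2 - sqrt(2))/5.

Therefore the triple integral equals 124416π (2 - sqrt(2))/5.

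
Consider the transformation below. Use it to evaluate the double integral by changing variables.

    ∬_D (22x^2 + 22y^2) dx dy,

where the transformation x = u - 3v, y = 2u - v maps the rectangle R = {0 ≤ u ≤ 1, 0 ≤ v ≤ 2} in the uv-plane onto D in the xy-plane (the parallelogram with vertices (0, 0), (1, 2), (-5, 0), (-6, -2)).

Compute the Jacobian determinant of (x, y) with respect to (u, v):

    ∂(x,y)/∂(u,v) = | 1  -3 | = (1)(-1) - (-3)(2) = 5.
                   | 2  -1 |

Its absolute value is |J| = 5 (the area scaling factor).

Substituting x = u - 3v, y = 2u - v into the integrand,

    22x^2 + 22y^2 → 110u^2 - 220u v + 220v^2,

so the integral becomes

    ∬_R (110u^2 - 220u v + 220v^2) · |J| du dv = ∫_0^1 ∫_0^2 (550u^2 - 1100u v + 1100v^2) dv du.

Inner (v): 1100u^2 - 2200u + 8800/3.
Outer (u): 2200.

Therefore ∬_D (22x^2 + 22y^2) dx dy = 2200.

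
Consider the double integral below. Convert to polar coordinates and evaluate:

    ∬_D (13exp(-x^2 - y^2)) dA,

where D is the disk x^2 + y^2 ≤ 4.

The region D is 0 ≤ r ≤ 2, 0 ≤ θ ≤ 2π in polar coordinates, where x = r cos(θ), y = r sin(θ), and dA = r dr dθ.

Under the substitution, the integrand becomes 13exp(-r^2), so

    ∬_D (13exp(-x^2 - y^2)) dA = ∫_{0}^{2π} ∫_{0}^{2} (13exp(-r^2)) · r dr dθ.

Inner integral (in r): ∫_{0}^{2} (13exp(-r^2)) · r dr = 13/2 - 13exp(-4)/2.

Outer integral (in θ): ∫_{0}^{2π} (13/2 - 13exp(-4)/2) dθ = -13π exp(-4) + 13π.

Therefore ∬_D (13exp(-x^2 - y^2)) dA = -13π exp(-4) + 13π.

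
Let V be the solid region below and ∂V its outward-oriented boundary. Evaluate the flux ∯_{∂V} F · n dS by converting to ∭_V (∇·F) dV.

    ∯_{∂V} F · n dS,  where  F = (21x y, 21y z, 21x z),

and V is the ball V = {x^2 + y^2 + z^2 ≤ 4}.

By the divergence theorem,

    ∯_{∂V} F · n dS = ∭_V (∇ · F) dV.

Compute the divergence:
    ∇ · F = ∂F_x/∂x + ∂F_y/∂y + ∂F_z/∂z = 21y + 21z + 21x = 21x + 21y + 21z.

In spherical coordinates, x = ρ sin(φ) cos(θ), y = ρ sin(φ) sin(θ), z = ρ cos(φ), dV = ρ^2 sin(φ) dρ dφ dθ, with 0 ≤ ρ ≤ 2, 0 ≤ φ ≤ π, 0 ≤ θ ≤ 2π.

The integrand, after substitution and multiplying by the volume element, becomes (21ρ (sqrt(2)sin(φ)sin(θ + π/4) + cos(φ))) · ρ^2 sin(φ), so

    ∭_V (∇·F) dV = ∫_0^{2π} ∫_0^{π} ∫_0^{2} (21ρ (sqrt(2)sin(φ)sin(θ + π/4) + cos(φ))) · ρ^2 sin(φ) dρ dφ dθ.

Inner (ρ from 0 to 2): 84(sqrt(2)sin(φ)sin(θ + π/4) + cos(φ))sin(φ).
Middle (φ from 0 to π): 42sqrt(2)π sin(θ + π/4).
Outer (θ from 0 to 2π): 0.

Therefore ∯_{∂V} F · n dS = 0.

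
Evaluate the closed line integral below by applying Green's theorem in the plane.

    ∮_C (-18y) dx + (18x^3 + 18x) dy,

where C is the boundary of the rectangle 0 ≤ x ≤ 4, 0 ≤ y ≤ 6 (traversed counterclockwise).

Green's theorem converts the closed line integral into a double integral over the enclosed region D:

    ∮_C P dx + Q dy = ∬_D (∂Q/∂x - ∂P/∂y) dA.

Here P = -18y, Q = 18x^3 + 18x, so

    ∂Q/∂x = 54x^2 + 18,    ∂P/∂y = -18,
    ∂Q/∂x - ∂P/∂y = 54x^2 + 36.

D is the region 0 ≤ x ≤ 4, 0 ≤ y ≤ 6. Evaluating the double integral:

    ∬_D (54x^2 + 36) dA = ∫_0^{4} ∫_0^{6} (54x^2 + 36) dy dx.

Inner (y from 0 to 6): 324x^2 + 216.
Outer (x from 0 to 4): 7776.

Therefore ∮_C P dx + Q dy = 7776.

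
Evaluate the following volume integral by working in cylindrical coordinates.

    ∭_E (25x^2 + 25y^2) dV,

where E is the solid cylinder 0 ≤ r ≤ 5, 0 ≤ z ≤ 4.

In cylindrical coordinates, x = r cos(θ), y = r sin(θ), z = z, and dV = r dr dθ dz.

The integrand becomes 25r^2, so

    ∭_E (25x^2 + 25y^2) dV = ∫_{0}^{2π} ∫_{0}^{5} ∫_{0}^{4} (25r^2) · r dz dr dθ.

Inner (z): 100r^3.
Middle (r from 0 to 5): 15625.
Outer (θ): 31250π.

Therefore the triple integral equals 31250π.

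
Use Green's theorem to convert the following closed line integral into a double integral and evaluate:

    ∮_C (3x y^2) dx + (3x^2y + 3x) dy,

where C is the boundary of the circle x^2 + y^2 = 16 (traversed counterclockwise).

Green's theorem converts the closed line integral into a double integral over the enclosed region D:

    ∮_C P dx + Q dy = ∬_D (∂Q/∂x - ∂P/∂y) dA.

Here P = 3x y^2, Q = 3x^2y + 3x, so

    ∂Q/∂x = 6x y + 3,    ∂P/∂y = 6x y,
    ∂Q/∂x - ∂P/∂y = 3.

D is the region x^2 + y^2 ≤ 16. Evaluating the double integral:

In polar coordinates (x = r cos θ, y = r sin θ, dA = r dr dθ) the integrand becomes 3, so

    ∬_D (3) dA = ∫_0^{2π} ∫_0^{4} (3) · r dr dθ.

Inner (r from 0 to 4): 24.
Outer (θ from 0 to 2π): 48π.

Therefore ∮_C P dx + Q dy = 48π.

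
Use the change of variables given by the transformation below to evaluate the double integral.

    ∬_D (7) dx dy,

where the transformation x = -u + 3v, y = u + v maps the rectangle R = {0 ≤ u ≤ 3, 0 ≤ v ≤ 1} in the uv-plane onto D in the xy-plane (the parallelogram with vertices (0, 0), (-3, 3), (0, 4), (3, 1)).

Compute the Jacobian determinant of (x, y) with respect to (u, v):

    ∂(x,y)/∂(u,v) = | -1  3 | = (-1)(1) - (3)(1) = -4.
                   | 1  1 |

Its absolute value is |J| = 4 (the area scaling factor).

Substituting x = -u + 3v, y = u + v into the integrand,

    7 → 7,

so the integral becomes

    ∬_R (7) · |J| du dv = ∫_0^3 ∫_0^1 (28) dv du.

Inner (v): 28.
Outer (u): 84.

Therefore ∬_D (7) dx dy = 84.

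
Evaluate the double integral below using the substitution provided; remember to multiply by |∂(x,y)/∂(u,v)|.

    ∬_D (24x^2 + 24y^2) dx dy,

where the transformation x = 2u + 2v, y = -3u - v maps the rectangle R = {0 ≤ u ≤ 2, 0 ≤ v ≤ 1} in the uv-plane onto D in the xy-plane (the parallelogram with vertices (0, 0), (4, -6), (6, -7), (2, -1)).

Compute the Jacobian determinant of (x, y) with respect to (u, v):

    ∂(x,y)/∂(u,v) = | 2  2 | = (2)(-1) - (2)(-3) = 4.
                   | -3  -1 |

Its absolute value is |J| = 4 (the area scaling factor).

Substituting x = 2u + 2v, y = -3u - v into the integrand,

    24x^2 + 24y^2 → 312u^2 + 336u v + 120v^2,

so the integral becomes

    ∬_R (312u^2 + 336u v + 120v^2) · |J| du dv = ∫_0^2 ∫_0^1 (1248u^2 + 1344u v + 480v^2) dv du.

Inner (v): 1248u^2 + 672u + 160.
Outer (u): 4992.

Therefore ∬_D (24x^2 + 24y^2) dx dy = 4992.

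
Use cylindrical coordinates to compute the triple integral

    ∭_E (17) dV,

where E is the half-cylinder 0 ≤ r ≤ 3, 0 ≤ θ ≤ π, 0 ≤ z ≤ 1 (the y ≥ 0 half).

In cylindrical coordinates, x = r cos(θ), y = r sin(θ), z = z, and dV = r dr dθ dz.

The integrand becomes 17, so

    ∭_E (17) dV = ∫_{0}^{π} ∫_{0}^{3} ∫_{0}^{1} (17) · r dz dr dθ.

Inner (z): 17r.
Middle (r from 0 to 3): 153/2.
Outer (θ): 153π/2.

Therefore the triple integral equals 153π/2.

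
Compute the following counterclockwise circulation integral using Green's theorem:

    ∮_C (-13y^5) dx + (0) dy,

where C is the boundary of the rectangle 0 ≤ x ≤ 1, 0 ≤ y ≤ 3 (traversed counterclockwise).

Green's theorem converts the closed line integral into a double integral over the enclosed region D:

    ∮_C P dx + Q dy = ∬_D (∂Q/∂x - ∂P/∂y) dA.

Here P = -13y^5, Q = 0, so

    ∂Q/∂x = 0,    ∂P/∂y = -65y^4,
    ∂Q/∂x - ∂P/∂y = 65y^4.

D is the region 0 ≤ x ≤ 1, 0 ≤ y ≤ 3. Evaluating the double integral:

    ∬_D (65y^4) dA = ∫_0^{1} ∫_0^{3} (65y^4) dy dx.

Inner (y from 0 to 3): 3159.
Outer (x from 0 to 1): 3159.

Therefore ∮_C P dx + Q dy = 3159.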